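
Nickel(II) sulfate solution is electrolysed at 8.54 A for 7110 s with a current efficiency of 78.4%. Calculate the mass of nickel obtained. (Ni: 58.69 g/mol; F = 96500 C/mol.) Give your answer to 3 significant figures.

14.5 g

Q = 8.54 × 7110 = 60720 C
n(e⁻) = 60720 / 96500 = 0.6292 mol
Ni²⁺ + 2e⁻ → Ni, so theoretical m(Ni) = 0.3146 × 58.69 = 18.46 g
Actual mass = 78.4% × 18.46 = 14.5 g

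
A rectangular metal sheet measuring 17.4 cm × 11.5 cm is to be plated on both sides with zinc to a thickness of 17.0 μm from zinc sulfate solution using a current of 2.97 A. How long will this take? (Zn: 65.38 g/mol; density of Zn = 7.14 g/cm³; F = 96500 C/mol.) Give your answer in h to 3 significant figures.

1.34 h

Plated area = 2 × 17.4 × 11.5 = 400.2 cm²
Volume = 400.2 × 17.0×10⁻⁴ cm = 0.6803 cm³
m(Zn) = 0.6803 × 7.14 = 4.857 g
n(Zn) = 4.857 / 65.38 = 0.07429 mol; n(e⁻) = 2 × 0.07429 = 0.1486 mol
Q = 0.1486 × 96500 = 14340 C
t = 14340 / 2.97 = 4828 s = 1.34 h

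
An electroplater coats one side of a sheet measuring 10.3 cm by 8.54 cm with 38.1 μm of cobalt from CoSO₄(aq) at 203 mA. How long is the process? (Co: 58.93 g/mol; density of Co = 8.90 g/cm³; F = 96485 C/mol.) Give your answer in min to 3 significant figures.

Plated area = 10.3 × 8.54 = 87.96 cm²
Volume = 87.96 × 38.1×10⁻⁴ cm = 0.3351 cm³
m(Co) = 0.3351 × 8.90 = 2.982 g
n(Co) = 2.982 / 58.93 = 0.05060 mol; n(e⁻) = 2 × 0.05060 = 0.1012 mol
Q = 0.1012 × 96485 = 9764 C
t = 9764 / 0.203 = 48100 s = 802 min

802 min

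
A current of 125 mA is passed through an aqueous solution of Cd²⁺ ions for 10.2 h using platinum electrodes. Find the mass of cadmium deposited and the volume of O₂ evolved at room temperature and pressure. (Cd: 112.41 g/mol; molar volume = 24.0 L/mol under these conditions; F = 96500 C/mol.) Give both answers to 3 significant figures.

2.67 g Cd; 0.285 L O₂

Q = 0.125 × 36720 = 4590 C; n(e⁻) = 4590 / 96500 = 0.04756 mol
Cathode: Cd²⁺ + 2e⁻ → Cd → n(Cd) = 0.04756/2 = 0.02378 mol → 2.67 g
Anode: 2H₂O → O₂ + 4H⁺ + 4e⁻ → n(O₂) = 0.04756/4 = 0.01189 mol → 0.285 L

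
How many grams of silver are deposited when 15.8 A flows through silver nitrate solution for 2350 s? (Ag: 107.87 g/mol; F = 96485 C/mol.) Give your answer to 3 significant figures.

41.5 g

Q = 15.8 A × 2350 s = 37130 C
n(e⁻) = 37130 / 96485 = 0.3848 mol
Ag⁺ + e⁻ → Ag, so n(Ag) = 0.3848 mol
m = 0.3848 × 107.87 = 41.5 g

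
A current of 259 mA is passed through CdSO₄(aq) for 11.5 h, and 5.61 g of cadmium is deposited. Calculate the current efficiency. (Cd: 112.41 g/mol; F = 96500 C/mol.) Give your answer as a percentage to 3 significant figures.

Q = 0.259 × 41400 = 10720 C
n(e⁻) = 10720 / 96500 = 0.1111 mol
Cd²⁺ + 2e⁻ → Cd, so theoretical n(Cd) = 0.05555 mol → 6.244 g
Efficiency = 5.61 / 6.244 = 0.8985 = 89.8%

89.8%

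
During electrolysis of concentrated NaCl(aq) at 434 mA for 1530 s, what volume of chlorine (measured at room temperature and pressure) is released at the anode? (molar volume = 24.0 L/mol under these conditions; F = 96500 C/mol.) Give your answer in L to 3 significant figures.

Charge passed = 0.434 × 1530 = 664.0 C
n(e⁻) = Q/F = 664.0/96500 = 0.006881 mol
2Cl⁻ → Cl₂ + 2e⁻, so n(Cl₂) = 0.006881 / 2 = 0.003441 mol
V = 0.003441 × 24.0 = 0.08258 L

0.0826 L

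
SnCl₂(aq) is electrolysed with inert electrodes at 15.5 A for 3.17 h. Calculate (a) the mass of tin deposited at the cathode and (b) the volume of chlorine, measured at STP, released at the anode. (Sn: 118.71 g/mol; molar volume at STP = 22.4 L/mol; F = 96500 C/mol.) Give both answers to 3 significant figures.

Q = 15.5 × 11412 = 1.769×10^5 C; n(e⁻) = 1.769×10^5 / 96500 = 1.833 mol
Cathode: Sn²⁺ + 2e⁻ → Sn → n(Sn) = 1.833/2 = 0.9165 mol → 109 g
Anode: 2Cl⁻ → Cl₂ + 2e⁻ → n(Cl₂) = 1.833/2 = 0.9165 mol → 20.5 L

109 g Sn; 20.5 L Cl₂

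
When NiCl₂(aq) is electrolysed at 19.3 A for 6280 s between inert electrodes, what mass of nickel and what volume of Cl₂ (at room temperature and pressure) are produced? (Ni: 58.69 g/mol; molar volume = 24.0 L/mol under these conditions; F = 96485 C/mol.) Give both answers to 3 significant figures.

Q = 19.3 × 6280 = 1.212×10^5 C; n(e⁻) = 1.212×10^5 / 96485 = 1.256 mol
Cathode: Ni²⁺ + 2e⁻ → Ni → n(Ni) = 1.256/2 = 0.6280 mol → 36.9 g
Anode: 2Cl⁻ → Cl₂ + 2e⁻ → n(Cl₂) = 1.256/2 = 0.6280 mol → 15.1 L

36.9 g Ni; 15.1 L Cl₂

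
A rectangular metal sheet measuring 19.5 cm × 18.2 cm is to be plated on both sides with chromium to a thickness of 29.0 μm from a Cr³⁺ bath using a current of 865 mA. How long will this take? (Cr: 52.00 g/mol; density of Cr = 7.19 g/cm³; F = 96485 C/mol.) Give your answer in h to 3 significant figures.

Plated area = 2 × 19.5 × 18.2 = 709.8 cm²
Volume = 709.8 × 29.0×10⁻⁴ cm = 2.058 cm³
m(Cr) = 2.058 × 7.19 = 14.80 g
n(Cr) = 14.80 / 52.00 = 0.2846 mol; n(e⁻) = 3 × 0.2846 = 0.8538 mol
Q = 0.8538 × 96485 = 82380 C
t = 82380 / 0.865 = 95240 s = 26.5 h

26.5 h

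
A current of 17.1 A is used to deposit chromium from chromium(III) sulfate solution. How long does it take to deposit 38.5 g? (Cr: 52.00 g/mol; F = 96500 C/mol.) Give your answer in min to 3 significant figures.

209 min

n(Cr) = 38.5 / 52.00 = 0.7404 mol
Cr³⁺ + 3e⁻ → Cr, so n(e⁻) = 3 × 0.7404 = 2.221 mol
Q = 2.221 × 96500 = 2.143×10^5 C
t = Q / I = 2.143×10^5 / 17.1 = 12530 s = 209 min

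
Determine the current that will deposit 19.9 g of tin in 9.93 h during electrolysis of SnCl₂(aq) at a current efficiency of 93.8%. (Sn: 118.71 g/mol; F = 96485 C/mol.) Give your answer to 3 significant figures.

n(Sn) = 19.9 / 118.71 = 0.1676 mol
Sn²⁺ + 2e⁻ → Sn, so n(e⁻) = 2 × 0.1676 = 0.3352 mol
Q = 0.3352 × 96485 / 0.938 = 34480 C
I = Q / t = 34480 / 35748 s = 0.965 A

0.965 A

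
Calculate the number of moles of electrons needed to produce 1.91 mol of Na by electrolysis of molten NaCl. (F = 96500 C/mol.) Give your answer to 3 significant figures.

1.91 mol

Na⁺ + e⁻ → Na, so n(e⁻) = 1 × 1.91 = 1.910 mol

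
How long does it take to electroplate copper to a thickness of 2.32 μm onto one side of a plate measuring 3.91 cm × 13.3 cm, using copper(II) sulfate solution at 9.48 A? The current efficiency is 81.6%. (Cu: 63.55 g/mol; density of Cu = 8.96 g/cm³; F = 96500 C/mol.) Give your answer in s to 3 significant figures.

42.4 s

Plated area = 3.91 × 13.3 = 52.00 cm²
Volume = 52.00 × 2.32×10⁻⁴ cm = 0.01206 cm³
m(Cu) = 0.01206 × 8.96 = 0.1081 g
n(Cu) = 0.1081 / 63.55 = 0.001701 mol; n(e⁻) = 2 × 0.001701 = 0.003402 mol
Q = 0.003402 × 96500 / 0.816 = 402.3 C
t = 402.3 / 9.48 = 42.44 s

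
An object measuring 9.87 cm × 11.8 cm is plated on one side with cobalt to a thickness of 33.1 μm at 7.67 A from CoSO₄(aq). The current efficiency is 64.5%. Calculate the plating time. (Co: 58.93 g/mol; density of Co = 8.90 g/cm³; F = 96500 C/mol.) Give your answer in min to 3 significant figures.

37.9 min

Plated area = 9.87 × 11.8 = 116.5 cm²
Volume = 116.5 × 33.1×10⁻⁴ cm = 0.3856 cm³
m(Co) = 0.3856 × 8.90 = 3.432 g
n(Co) = 3.432 / 58.93 = 0.05824 mol; n(e⁻) = 2 × 0.05824 = 0.1165 mol
Q = 0.1165 × 96500 / 0.645 = 17430 C
t = 17430 / 7.67 = 2272 s = 37.9 min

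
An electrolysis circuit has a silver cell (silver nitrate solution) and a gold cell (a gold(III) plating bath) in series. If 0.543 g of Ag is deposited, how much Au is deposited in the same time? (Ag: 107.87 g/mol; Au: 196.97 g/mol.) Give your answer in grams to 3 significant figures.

0.331 g

n(Ag) = 0.543 / 107.87 = 0.005034 mol
Ag⁺ + e⁻ → Ag, so n(e⁻) = 0.005034 mol
The cells are in series, so the same charge (and hence the same n(e⁻) = 0.005034 mol) passes through both.
Au³⁺ + 3e⁻ → Au, so n(Au) = 0.005034 / 3 = 0.001678 mol
m(Au) = 0.001678 × 196.97 = 0.331 g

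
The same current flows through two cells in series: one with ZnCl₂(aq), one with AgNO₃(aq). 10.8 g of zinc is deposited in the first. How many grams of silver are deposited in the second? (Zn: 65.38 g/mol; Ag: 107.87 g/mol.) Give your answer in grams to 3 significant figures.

n(Zn) = 10.8 / 65.38 = 0.1652 mol
Zn²⁺ + 2e⁻ → Zn, so n(e⁻) = 2 × 0.1652 = 0.3304 mol
Same current for the same time ⇒ same n(e⁻) = 0.3304 mol in both cells.
Ag⁺ + e⁻ → Ag, so n(Ag) = 0.3304 mol
m(Ag) = 0.3304 × 107.87 = 35.6 g

35.6 g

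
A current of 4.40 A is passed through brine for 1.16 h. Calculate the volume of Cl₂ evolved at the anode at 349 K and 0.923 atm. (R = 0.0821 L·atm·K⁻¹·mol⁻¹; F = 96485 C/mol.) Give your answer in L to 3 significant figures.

Charge passed = 4.40 × 4176 = 18370 C
n(e⁻) = Q/F = 18370/96485 = 0.1904 mol
2Cl⁻ → Cl₂ + 2e⁻, so n(Cl₂) = 0.1904 / 2 = 0.09520 mol
V = nRT/P = 0.09520 × 0.0821 × 349 / 0.923 = 2.955 L

2.96 L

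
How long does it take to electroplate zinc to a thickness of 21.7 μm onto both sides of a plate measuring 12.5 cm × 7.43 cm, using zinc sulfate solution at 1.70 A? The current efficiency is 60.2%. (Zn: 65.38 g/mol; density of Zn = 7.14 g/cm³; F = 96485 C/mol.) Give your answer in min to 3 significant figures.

138 min

Plated area = 2 × 12.5 × 7.43 = 185.8 cm²
Volume = 185.8 × 21.7×10⁻⁴ cm = 0.4032 cm³
m(Zn) = 0.4032 × 7.14 = 2.879 g
n(Zn) = 2.879 / 65.38 = 0.04403 mol; n(e⁻) = 2 × 0.04403 = 0.08806 mol
Q = 0.08806 × 96485 / 0.602 = 14110 C
t = 14110 / 1.70 = 8300 s = 138 min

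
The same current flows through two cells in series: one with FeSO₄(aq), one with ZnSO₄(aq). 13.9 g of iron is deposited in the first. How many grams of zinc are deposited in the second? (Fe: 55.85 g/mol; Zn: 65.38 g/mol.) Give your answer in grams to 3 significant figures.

n(Fe) = 13.9 / 55.85 = 0.2489 mol
Fe²⁺ + 2e⁻ → Fe, so n(e⁻) = 2 × 0.2489 = 0.4978 mol
Since the cells are in series, n(e⁻) in the Zn cell is also 0.4978 mol.
Zn²⁺ + 2e⁻ → Zn, so n(Zn) = 0.4978 / 2 = 0.2489 mol
m(Zn) = 0.2489 × 65.38 = 16.3 g

16.3 g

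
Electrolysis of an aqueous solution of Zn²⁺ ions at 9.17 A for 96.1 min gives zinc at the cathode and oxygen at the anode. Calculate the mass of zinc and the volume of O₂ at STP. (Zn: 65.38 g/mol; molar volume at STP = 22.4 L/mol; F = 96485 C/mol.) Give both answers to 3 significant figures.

Q = 9.17 × 5766 = 52870 C; n(e⁻) = 52870 / 96485 = 0.5480 mol
Cathode: Zn²⁺ + 2e⁻ → Zn → n(Zn) = 0.5480/2 = 0.2740 mol → 17.9 g
Anode: 2H₂O → O₂ + 4H⁺ + 4e⁻ → n(O₂) = 0.5480/4 = 0.1370 mol → 3.07 L

17.9 g Zn; 3.07 L O₂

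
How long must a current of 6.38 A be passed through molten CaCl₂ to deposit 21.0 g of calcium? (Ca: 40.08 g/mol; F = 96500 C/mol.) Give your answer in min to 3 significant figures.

n(Ca) = 21.0 / 40.08 = 0.5240 mol
Ca²⁺ + 2e⁻ → Ca, so n(e⁻) = 2 × 0.5240 = 1.048 mol
Q = 1.048 × 96500 = 1.011×10^5 C
t = Q / I = 1.011×10^5 / 6.38 = 15850 s = 264 min

264 min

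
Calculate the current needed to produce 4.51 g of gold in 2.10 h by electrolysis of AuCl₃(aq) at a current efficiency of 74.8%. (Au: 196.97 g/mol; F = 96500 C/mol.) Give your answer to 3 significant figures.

n(Au) = 4.51 / 196.97 = 0.02290 mol
Au³⁺ + 3e⁻ → Au, so n(e⁻) = 3 × 0.02290 = 0.06870 mol
Q = 0.06870 × 96500 / 0.748 = 8863 C
I = Q / t = 8863 / 7560 s = 1.17 A

1.17 A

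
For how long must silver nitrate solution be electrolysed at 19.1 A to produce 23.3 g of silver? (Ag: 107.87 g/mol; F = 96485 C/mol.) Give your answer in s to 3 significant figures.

1090 s

n(Ag) = 23.3 / 107.87 = 0.2160 mol
Ag⁺ + e⁻ → Ag, so n(e⁻) = 0.2160 mol
Q = 0.2160 × 96485 = 20840 C
t = Q / I = 20840 / 19.1 = 1091 s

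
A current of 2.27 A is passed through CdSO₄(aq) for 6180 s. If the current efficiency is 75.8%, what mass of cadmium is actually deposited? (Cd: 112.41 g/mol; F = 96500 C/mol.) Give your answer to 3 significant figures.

6.19 g

Q = 2.27 × 6180 = 14030 C
n(e⁻) = 14030 / 96500 = 0.1454 mol
Cd²⁺ + 2e⁻ → Cd, so theoretical m(Cd) = 0.07270 × 112.41 = 8.172 g
Actual mass = 75.8% × 8.172 = 6.19 g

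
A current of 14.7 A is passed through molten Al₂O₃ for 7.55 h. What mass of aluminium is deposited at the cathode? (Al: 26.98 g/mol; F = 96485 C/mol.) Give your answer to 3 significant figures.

37.2 g

Q = 14.7 A × 27180 s = 3.995×10^5 C
n(e⁻) = 3.995×10^5 / 96485 = 4.141 mol
Al³⁺ + 3e⁻ → Al, so n(Al) = 4.141 / 3 = 1.380 mol
m = 1.380 × 26.98 = 37.2 g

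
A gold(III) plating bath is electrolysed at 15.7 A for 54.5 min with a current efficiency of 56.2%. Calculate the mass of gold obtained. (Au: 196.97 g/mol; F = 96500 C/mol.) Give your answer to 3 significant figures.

19.6 g

Q = 15.7 × 3270 = 51340 C
n(e⁻) = 51340 / 96500 = 0.5320 mol
Au³⁺ + 3e⁻ → Au, so theoretical m(Au) = 0.1773 × 196.97 = 34.92 g
Actual mass = 56.2% × 34.92 = 19.6 g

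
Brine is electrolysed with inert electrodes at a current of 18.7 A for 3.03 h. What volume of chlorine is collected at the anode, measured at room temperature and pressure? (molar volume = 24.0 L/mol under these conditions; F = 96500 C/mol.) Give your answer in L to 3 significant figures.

Q = It = 18.7 × 10908 = 2.040×10^5 C
Moles of electrons = 2.040×10^5 / 96500 = 2.114 mol
2Cl⁻ → Cl₂ + 2e⁻, so n(Cl₂) = 2.114 / 2 = 1.057 mol
V = 1.057 × 24.0 = 25.37 L

25.4 L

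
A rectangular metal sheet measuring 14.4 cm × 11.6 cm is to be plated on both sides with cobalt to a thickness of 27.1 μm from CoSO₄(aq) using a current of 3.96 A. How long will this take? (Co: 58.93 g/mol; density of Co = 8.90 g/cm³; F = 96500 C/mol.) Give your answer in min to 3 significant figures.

111 min

Plated area = 2 × 14.4 × 11.6 = 334.1 cm²
Volume = 334.1 × 27.1×10⁻⁴ cm = 0.9054 cm³
m(Co) = 0.9054 × 8.90 = 8.058 g
n(Co) = 8.058 / 58.93 = 0.1367 mol; n(e⁻) = 2 × 0.1367 = 0.2734 mol
Q = 0.2734 × 96500 = 26380 C
t = 26380 / 3.96 = 6662 s = 111 min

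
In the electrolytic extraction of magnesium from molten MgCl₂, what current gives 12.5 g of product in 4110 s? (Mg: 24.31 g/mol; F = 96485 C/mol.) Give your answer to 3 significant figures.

24.1 A

n(Mg) = 12.5 / 24.31 = 0.5142 mol
Mg²⁺ + 2e⁻ → Mg, so n(e⁻) = 2 × 0.5142 = 1.028 mol
Q = 1.028 × 96485 = 99190 C
I = Q / t = 99190 / 4110 s = 24.1 A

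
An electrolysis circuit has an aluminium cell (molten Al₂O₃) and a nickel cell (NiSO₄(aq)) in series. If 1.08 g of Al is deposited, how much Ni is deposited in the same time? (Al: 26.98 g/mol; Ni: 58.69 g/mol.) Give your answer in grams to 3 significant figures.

n(Al) = 1.08 / 26.98 = 0.04003 mol
Al³⁺ + 3e⁻ → Al, so n(e⁻) = 3 × 0.04003 = 0.1201 mol
Since the cells are in series, n(e⁻) in the Ni cell is also 0.1201 mol.
Ni²⁺ + 2e⁻ → Ni, so n(Ni) = 0.1201 / 2 = 0.06005 mol
m(Ni) = 0.06005 × 58.69 = 3.52 g

3.52 g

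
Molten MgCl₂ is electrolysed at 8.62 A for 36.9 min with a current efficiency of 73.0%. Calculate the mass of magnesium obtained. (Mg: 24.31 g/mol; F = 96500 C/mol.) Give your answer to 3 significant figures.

1.75 g

Q = 8.62 × 2214 = 19080 C
n(e⁻) = 19080 / 96500 = 0.1977 mol
Mg²⁺ + 2e⁻ → Mg, so theoretical m(Mg) = 0.09885 × 24.31 = 2.403 g
Actual mass = 73.0% × 2.403 = 1.75 g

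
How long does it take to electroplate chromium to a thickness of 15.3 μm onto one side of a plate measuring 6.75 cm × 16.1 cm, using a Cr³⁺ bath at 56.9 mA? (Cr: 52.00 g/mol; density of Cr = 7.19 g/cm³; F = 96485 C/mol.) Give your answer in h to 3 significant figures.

32.5 h

Plated area = 6.75 × 16.1 = 108.7 cm²
Volume = 108.7 × 15.3×10⁻⁴ cm = 0.1663 cm³
m(Cr) = 0.1663 × 7.19 = 1.196 g
n(Cr) = 1.196 / 52.00 = 0.02300 mol; n(e⁻) = 3 × 0.02300 = 0.06900 mol
Q = 0.06900 × 96485 = 6657 C
t = 6657 / 0.0569 = 1.170×10^5 s = 32.5 h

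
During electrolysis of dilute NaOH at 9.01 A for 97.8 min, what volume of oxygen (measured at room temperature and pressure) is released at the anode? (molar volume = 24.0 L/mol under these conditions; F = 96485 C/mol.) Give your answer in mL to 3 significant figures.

3290 mL

Charge passed = 9.01 × 5868 = 52870 C
n(e⁻) = Q/F = 52870/96485 = 0.5480 mol
2H₂O → O₂ + 4H⁺ + 4e⁻, so n(O₂) = 0.5480 / 4 = 0.1370 mol
V = 0.1370 × 24.0 = 3.288 L
= 3290 mL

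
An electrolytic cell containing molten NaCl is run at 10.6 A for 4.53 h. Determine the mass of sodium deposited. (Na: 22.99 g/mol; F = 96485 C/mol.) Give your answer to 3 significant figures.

41.2 g

Q = It = 10.6 × 16308 = 1.729×10^5 C
Moles of electrons = 1.729×10^5 / 96485 = 1.792 mol
Na⁺ + e⁻ → Na, so n(Na) = 1.792 mol
m = 1.792 × 22.99 = 41.2 g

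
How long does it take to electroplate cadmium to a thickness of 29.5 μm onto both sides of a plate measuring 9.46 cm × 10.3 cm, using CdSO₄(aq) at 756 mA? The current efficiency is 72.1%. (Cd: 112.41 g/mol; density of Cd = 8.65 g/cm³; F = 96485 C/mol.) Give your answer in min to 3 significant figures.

Plated area = 2 × 9.46 × 10.3 = 194.9 cm²
Volume = 194.9 × 29.5×10⁻⁴ cm = 0.5750 cm³
m(Cd) = 0.5750 × 8.65 = 4.974 g
n(Cd) = 4.974 / 112.41 = 0.04425 mol; n(e⁻) = 2 × 0.04425 = 0.08850 mol
Q = 0.08850 × 96485 / 0.721 = 11840 C
t = 11840 / 0.756 = 15660 s = 261 min

261 min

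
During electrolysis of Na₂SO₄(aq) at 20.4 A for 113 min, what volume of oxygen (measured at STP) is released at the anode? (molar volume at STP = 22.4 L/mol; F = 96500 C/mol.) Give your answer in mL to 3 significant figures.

Q = It = 20.4 × 6780 = 1.383×10^5 C
Moles of electrons = 1.383×10^5 / 96500 = 1.433 mol
2H₂O → O₂ + 4H⁺ + 4e⁻, so n(O₂) = 1.433 / 4 = 0.3583 mol
V = 0.3583 × 22.4 = 8.026 L
= 8030 mL

8030 mL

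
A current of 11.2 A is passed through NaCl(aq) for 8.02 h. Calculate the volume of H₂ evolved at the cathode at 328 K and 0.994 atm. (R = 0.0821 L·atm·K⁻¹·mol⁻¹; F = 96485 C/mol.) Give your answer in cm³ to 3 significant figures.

45400 cm³

Q = 11.2 A × 28872 s = 3.234×10^5 C
n(e⁻) = Q/F = 3.234×10^5/96485 = 3.352 mol
2H⁺ + 2e⁻ → H₂, so n(H₂) = 3.352 / 2 = 1.676 mol
V = nRT/P = 1.676 × 0.0821 × 328 / 0.994 = 45.41 L
= 45400 cm³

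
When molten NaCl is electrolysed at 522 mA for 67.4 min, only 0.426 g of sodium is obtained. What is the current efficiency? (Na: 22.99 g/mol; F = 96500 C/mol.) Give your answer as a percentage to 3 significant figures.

84.7%

Q = 0.522 × 4044 = 2111 C
n(e⁻) = 2111 / 96500 = 0.02188 mol
Na⁺ + e⁻ → Na, so theoretical n(Na) = 0.02188 mol → 0.5030 g
Efficiency = 0.426 / 0.5030 = 0.8469 = 84.7%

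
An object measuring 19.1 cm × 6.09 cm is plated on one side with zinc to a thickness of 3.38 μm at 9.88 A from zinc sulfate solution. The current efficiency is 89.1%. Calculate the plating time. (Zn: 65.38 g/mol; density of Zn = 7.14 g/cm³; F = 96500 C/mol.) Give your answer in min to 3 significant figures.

1.57 min

Plated area = 19.1 × 6.09 = 116.3 cm²
Volume = 116.3 × 3.38×10⁻⁴ cm = 0.03931 cm³
m(Zn) = 0.03931 × 7.14 = 0.2807 g
n(Zn) = 0.2807 / 65.38 = 0.004293 mol; n(e⁻) = 2 × 0.004293 = 0.008586 mol
Q = 0.008586 × 96500 / 0.891 = 929.9 C
t = 929.9 / 9.88 = 94.12 s = 1.57 min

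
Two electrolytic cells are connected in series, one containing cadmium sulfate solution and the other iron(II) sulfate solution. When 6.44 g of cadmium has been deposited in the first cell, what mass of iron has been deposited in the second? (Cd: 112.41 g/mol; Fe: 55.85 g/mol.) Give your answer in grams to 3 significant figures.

3.20 g

n(Cd) = 6.44 / 112.41 = 0.05729 mol
Cd²⁺ + 2e⁻ → Cd, so n(e⁻) = 2 × 0.05729 = 0.1146 mol
In series, the same 0.1146 mol of electrons flows through the second cell.
Fe²⁺ + 2e⁻ → Fe, so n(Fe) = 0.1146 / 2 = 0.05730 mol
m(Fe) = 0.05730 × 55.85 = 3.20 g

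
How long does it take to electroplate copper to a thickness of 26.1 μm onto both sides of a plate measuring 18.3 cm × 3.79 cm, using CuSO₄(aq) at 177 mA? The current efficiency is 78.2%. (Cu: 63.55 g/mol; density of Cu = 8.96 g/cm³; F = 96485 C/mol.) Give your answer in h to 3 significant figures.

19.8 h

Plated area = 2 × 18.3 × 3.79 = 138.7 cm²
Volume = 138.7 × 26.1×10⁻⁴ cm = 0.3620 cm³
m(Cu) = 0.3620 × 8.96 = 3.244 g
n(Cu) = 3.244 / 63.55 = 0.05105 mol; n(e⁻) = 2 × 0.05105 = 0.1021 mol
Q = 0.1021 × 96485 / 0.782 = 12600 C
t = 12600 / 0.177 = 71190 s = 19.8 h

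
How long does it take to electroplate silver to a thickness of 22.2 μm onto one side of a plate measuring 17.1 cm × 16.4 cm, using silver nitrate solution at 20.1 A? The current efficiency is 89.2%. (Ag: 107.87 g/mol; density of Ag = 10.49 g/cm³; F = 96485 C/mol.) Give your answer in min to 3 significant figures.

5.43 min

Plated area = 17.1 × 16.4 = 280.4 cm²
Volume = 280.4 × 22.2×10⁻⁴ cm = 0.6225 cm³
m(Ag) = 0.6225 × 10.49 = 6.530 g
n(Ag) = 6.530 / 107.87 = 0.06054 mol; n(e⁻) = 0.06054 mol
Q = 0.06054 × 96485 / 0.892 = 6548 C
t = 6548 / 20.1 = 325.8 s = 5.43 min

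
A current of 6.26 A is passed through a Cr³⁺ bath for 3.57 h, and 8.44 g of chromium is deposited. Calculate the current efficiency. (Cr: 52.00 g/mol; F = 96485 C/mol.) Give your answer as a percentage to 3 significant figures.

Q = 6.26 × 12852 = 80450 C
n(e⁻) = 80450 / 96485 = 0.8338 mol
Cr³⁺ + 3e⁻ → Cr, so theoretical n(Cr) = 0.2779 mol → 14.45 g
Efficiency = 8.44 / 14.45 = 0.5841 = 58.4%

58.4%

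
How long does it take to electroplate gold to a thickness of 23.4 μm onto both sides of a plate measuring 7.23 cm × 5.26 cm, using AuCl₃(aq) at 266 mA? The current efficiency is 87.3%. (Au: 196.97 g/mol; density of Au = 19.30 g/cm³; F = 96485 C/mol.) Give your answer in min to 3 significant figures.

362 min

Plated area = 2 × 7.23 × 5.26 = 76.06 cm²
Volume = 76.06 × 23.4×10⁻⁴ cm = 0.1780 cm³
m(Au) = 0.1780 × 19.30 = 3.435 g
n(Au) = 3.435 / 196.97 = 0.01744 mol; n(e⁻) = 3 × 0.01744 = 0.05232 mol
Q = 0.05232 × 96485 / 0.873 = 5782 C
t = 5782 / 0.266 = 21740 s = 362 min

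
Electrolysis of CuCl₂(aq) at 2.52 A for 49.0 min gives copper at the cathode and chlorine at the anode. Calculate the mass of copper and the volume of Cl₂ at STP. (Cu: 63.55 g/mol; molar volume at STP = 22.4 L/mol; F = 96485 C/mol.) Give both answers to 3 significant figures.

2.44 g Cu; 0.860 L Cl₂

Q = 2.52 × 2940 = 7409 C; n(e⁻) = 7409 / 96485 = 0.07679 mol
Cathode: Cu²⁺ + 2e⁻ → Cu → n(Cu) = 0.07679/2 = 0.03840 mol → 2.44 g
Anode: 2Cl⁻ → Cl₂ + 2e⁻ → n(Cl₂) = 0.07679/2 = 0.03840 mol → 0.860 L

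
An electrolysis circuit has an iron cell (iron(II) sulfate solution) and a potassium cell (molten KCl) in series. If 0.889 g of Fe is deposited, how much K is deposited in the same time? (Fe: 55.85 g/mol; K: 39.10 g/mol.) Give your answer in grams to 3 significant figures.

n(Fe) = 0.889 / 55.85 = 0.01592 mol
Fe²⁺ + 2e⁻ → Fe, so n(e⁻) = 2 × 0.01592 = 0.03184 mol
In series, the same 0.03184 mol of electrons flows through the second cell.
K⁺ + e⁻ → K, so n(K) = 0.03184 mol
m(K) = 0.03184 × 39.10 = 1.24 g

1.24 g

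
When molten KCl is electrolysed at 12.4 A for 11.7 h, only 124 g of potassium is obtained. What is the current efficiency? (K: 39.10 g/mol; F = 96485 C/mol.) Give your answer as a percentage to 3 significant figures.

58.6%

Q = 12.4 × 42120 = 5.223×10^5 C
n(e⁻) = 5.223×10^5 / 96485 = 5.413 mol
K⁺ + e⁻ → K, so theoretical n(K) = 5.413 mol → 211.6 g
Efficiency = 124 / 211.6 = 0.5860 = 58.6%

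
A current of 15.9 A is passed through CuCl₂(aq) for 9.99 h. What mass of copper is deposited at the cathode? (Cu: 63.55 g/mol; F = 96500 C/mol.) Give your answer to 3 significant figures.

Charge passed = 15.9 × 35964 = 5.718×10^5 C
Moles of electrons = 5.718×10^5 / 96500 = 5.925 mol
Cu²⁺ + 2e⁻ → Cu, so n(Cu) = 5.925 / 2 = 2.963 mol
m = 2.963 × 63.55 = 188 g

188 g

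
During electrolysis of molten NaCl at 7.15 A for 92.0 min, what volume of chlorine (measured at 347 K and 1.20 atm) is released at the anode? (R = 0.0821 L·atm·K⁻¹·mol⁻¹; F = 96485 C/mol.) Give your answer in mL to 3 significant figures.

4860 mL

Q = 7.15 A × 5520 s = 39470 C
n(e⁻) = 39470 / 96485 = 0.4091 mol
2Cl⁻ → Cl₂ + 2e⁻, so n(Cl₂) = 0.4091 / 2 = 0.2046 mol
V = nRT/P = 0.2046 × 0.0821 × 347 / 1.20 = 4.857 L
= 4860 mL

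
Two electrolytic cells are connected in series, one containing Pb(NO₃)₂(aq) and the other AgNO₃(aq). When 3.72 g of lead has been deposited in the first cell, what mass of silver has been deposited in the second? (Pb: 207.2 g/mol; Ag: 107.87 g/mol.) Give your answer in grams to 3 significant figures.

n(Pb) = 3.72 / 207.2 = 0.01795 mol
Pb²⁺ + 2e⁻ → Pb, so n(e⁻) = 2 × 0.01795 = 0.03590 mol
In series, the same 0.03590 mol of electrons flows through the second cell.
Ag⁺ + e⁻ → Ag, so n(Ag) = 0.03590 mol
m(Ag) = 0.03590 × 107.87 = 3.87 g

3.87 g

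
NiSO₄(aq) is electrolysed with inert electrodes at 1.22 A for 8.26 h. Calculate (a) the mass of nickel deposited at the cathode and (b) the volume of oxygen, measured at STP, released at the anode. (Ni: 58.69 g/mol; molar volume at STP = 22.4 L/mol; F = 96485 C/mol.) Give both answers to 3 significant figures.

Q = 1.22 × 29736 = 36280 C; n(e⁻) = 36280 / 96485 = 0.3760 mol
Cathode: Ni²⁺ + 2e⁻ → Ni → n(Ni) = 0.3760/2 = 0.1880 mol → 11.0 g
Anode: 2H₂O → O₂ + 4H⁺ + 4e⁻ → n(O₂) = 0.3760/4 = 0.09400 mol → 2.11 L

11.0 g Ni; 2.11 L O₂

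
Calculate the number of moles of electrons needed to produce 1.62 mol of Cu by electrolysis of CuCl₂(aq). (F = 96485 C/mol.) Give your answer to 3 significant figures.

Cu²⁺ + 2e⁻ → Cu, so n(e⁻) = 2 × 1.62 = 3.240 mol

3.24 mol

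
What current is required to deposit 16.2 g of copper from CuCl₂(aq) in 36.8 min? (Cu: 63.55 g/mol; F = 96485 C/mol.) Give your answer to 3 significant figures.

22.3 A

n(Cu) = 16.2 / 63.55 = 0.2549 mol
Cu²⁺ + 2e⁻ → Cu, so n(e⁻) = 2 × 0.2549 = 0.5098 mol
Q = 0.5098 × 96485 = 49190 C
I = Q / t = 49190 / 2208 s = 22.3 A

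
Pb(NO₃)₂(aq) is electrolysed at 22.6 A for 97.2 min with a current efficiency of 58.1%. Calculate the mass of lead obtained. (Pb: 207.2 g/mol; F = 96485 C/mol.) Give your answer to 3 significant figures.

82.2 g

Q = 22.6 × 5832 = 1.318×10^5 C
n(e⁻) = 1.318×10^5 / 96485 = 1.366 mol
Pb²⁺ + 2e⁻ → Pb, so theoretical m(Pb) = 0.6830 × 207.2 = 141.5 g
Actual mass = 58.1% × 141.5 = 82.2 g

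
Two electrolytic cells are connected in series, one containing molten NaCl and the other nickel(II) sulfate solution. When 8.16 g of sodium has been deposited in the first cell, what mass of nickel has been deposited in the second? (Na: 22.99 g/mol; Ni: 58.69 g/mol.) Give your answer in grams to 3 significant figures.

n(Na) = 8.16 / 22.99 = 0.3549 mol
Na⁺ + e⁻ → Na, so n(e⁻) = 0.3549 mol
In series, the same 0.3549 mol of electrons flows through the second cell.
Ni²⁺ + 2e⁻ → Ni, so n(Ni) = 0.3549 / 2 = 0.1775 mol
m(Ni) = 0.1775 × 58.69 = 10.4 g

10.4 g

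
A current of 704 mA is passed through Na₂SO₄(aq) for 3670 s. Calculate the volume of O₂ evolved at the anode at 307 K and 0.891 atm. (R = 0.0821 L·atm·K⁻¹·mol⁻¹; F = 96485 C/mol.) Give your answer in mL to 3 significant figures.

Charge passed = 0.704 × 3670 = 2584 C
n(e⁻) = 2584 / 96485 = 0.02678 mol
2H₂O → O₂ + 4H⁺ + 4e⁻, so n(O₂) = 0.02678 / 4 = 0.006695 mol
V = nRT/P = 0.006695 × 0.0821 × 307 / 0.891 = 0.1894 L
= 189 mL

189 mL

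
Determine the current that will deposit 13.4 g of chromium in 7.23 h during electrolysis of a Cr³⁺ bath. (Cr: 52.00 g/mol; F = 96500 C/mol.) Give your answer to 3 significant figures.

2.87 A

n(Cr) = 13.4 / 52.00 = 0.2577 mol
Cr³⁺ + 3e⁻ → Cr, so n(e⁻) = 3 × 0.2577 = 0.7731 mol
Q = 0.7731 × 96500 = 74600 C
I = Q / t = 74600 / 26028 s = 2.87 A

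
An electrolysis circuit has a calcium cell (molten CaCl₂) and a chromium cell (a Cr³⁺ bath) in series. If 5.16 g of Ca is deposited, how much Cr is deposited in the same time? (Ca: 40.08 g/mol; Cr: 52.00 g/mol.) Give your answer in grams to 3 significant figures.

n(Ca) = 5.16 / 40.08 = 0.1287 mol
Ca²⁺ + 2e⁻ → Ca, so n(e⁻) = 2 × 0.1287 = 0.2574 mol
The cells are in series, so the same charge (and hence the same n(e⁻) = 0.2574 mol) passes through both.
Cr³⁺ + 3e⁻ → Cr, so n(Cr) = 0.2574 / 3 = 0.08580 mol
m(Cr) = 0.08580 × 52.00 = 4.46 g

4.46 g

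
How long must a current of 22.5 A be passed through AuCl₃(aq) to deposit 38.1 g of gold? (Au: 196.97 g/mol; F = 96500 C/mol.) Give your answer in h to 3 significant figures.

0.691 h

n(Au) = 38.1 / 196.97 = 0.1934 mol
Au³⁺ + 3e⁻ → Au, so n(e⁻) = 3 × 0.1934 = 0.5802 mol
Q = 0.5802 × 96500 = 55990 C
t = Q / I = 55990 / 22.5 = 2488 s = 0.691 h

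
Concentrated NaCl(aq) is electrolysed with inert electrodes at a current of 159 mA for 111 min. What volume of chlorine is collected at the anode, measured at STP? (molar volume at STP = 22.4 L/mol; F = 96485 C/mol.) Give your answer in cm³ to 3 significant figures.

123 cm³

Q = 0.159 A × 6660 s = 1059 C
Moles of electrons = 1059 / 96485 = 0.01098 mol
2Cl⁻ → Cl₂ + 2e⁻, so n(Cl₂) = 0.01098 / 2 = 0.005490 mol
V = 0.005490 × 22.4 = 0.1230 L
= 123 cm³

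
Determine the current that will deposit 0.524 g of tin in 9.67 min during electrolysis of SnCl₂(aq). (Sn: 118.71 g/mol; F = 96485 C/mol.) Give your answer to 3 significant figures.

1.47 A

n(Sn) = 0.524 / 118.71 = 0.004414 mol
Sn²⁺ + 2e⁻ → Sn, so n(e⁻) = 2 × 0.004414 = 0.008828 mol
Q = 0.008828 × 96485 = 851.8 C
I = Q / t = 851.8 / 580.2 s = 1.47 A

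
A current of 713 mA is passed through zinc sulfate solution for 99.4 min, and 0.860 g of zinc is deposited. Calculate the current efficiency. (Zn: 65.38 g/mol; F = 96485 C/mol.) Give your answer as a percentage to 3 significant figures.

Q = 0.713 × 5964 = 4252 C
n(e⁻) = 4252 / 96485 = 0.04407 mol
Zn²⁺ + 2e⁻ → Zn, so theoretical n(Zn) = 0.02204 mol → 1.441 g
Efficiency = 0.860 / 1.441 = 0.5968 = 59.7%

59.7%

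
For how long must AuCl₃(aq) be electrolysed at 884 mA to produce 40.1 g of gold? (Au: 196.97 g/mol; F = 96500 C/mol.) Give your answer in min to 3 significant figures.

n(Au) = 40.1 / 196.97 = 0.2036 mol
Au³⁺ + 3e⁻ → Au, so n(e⁻) = 3 × 0.2036 = 0.6108 mol
Q = 0.6108 × 96500 = 58940 C
t = Q / I = 58940 / 0.884 = 66670 s = 1110 min

1110 min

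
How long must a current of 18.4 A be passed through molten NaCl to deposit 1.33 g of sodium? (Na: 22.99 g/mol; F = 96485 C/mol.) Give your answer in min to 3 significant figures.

5.06 min

n(Na) = 1.33 / 22.99 = 0.05785 mol
Na⁺ + e⁻ → Na, so n(e⁻) = 0.05785 mol
Q = 0.05785 × 96485 = 5582 C
t = Q / I = 5582 / 18.4 = 303.4 s = 5.06 min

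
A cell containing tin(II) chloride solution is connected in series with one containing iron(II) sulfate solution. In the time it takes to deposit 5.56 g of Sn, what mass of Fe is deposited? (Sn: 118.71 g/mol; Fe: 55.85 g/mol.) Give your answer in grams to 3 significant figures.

2.62 g

n(Sn) = 5.56 / 118.71 = 0.04684 mol
Sn²⁺ + 2e⁻ → Sn, so n(e⁻) = 2 × 0.04684 = 0.09368 mol
The cells are in series, so the same charge (and hence the same n(e⁻) = 0.09368 mol) passes through both.
Fe²⁺ + 2e⁻ → Fe, so n(Fe) = 0.09368 / 2 = 0.04684 mol
m(Fe) = 0.04684 × 55.85 = 2.62 g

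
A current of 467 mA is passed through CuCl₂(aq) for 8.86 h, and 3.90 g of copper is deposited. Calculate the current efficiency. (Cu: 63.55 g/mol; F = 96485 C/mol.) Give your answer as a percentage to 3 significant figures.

79.5%

Q = 0.467 × 31896 = 14900 C
n(e⁻) = 14900 / 96485 = 0.1544 mol
Cu²⁺ + 2e⁻ → Cu, so theoretical n(Cu) = 0.07720 mol → 4.906 g
Efficiency = 3.90 / 4.906 = 0.7949 = 79.5%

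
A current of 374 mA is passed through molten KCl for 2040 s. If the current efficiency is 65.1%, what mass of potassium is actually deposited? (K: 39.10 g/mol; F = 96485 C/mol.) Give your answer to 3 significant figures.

0.201 g

Q = 0.374 × 2040 = 763.0 C
n(e⁻) = 763.0 / 96485 = 0.007908 mol
K⁺ + e⁻ → K, so theoretical m(K) = 0.007908 × 39.10 = 0.3092 g
Actual mass = 65.1% × 0.3092 = 0.201 g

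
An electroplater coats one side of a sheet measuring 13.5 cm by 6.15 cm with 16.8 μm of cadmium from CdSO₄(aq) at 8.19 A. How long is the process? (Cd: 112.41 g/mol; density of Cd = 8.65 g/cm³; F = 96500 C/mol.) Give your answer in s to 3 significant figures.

Plated area = 13.5 × 6.15 = 83.03 cm²
Volume = 83.03 × 16.8×10⁻⁴ cm = 0.1395 cm³
m(Cd) = 0.1395 × 8.65 = 1.207 g
n(Cd) = 1.207 / 112.41 = 0.01074 mol; n(e⁻) = 2 × 0.01074 = 0.02148 mol
Q = 0.02148 × 96500 = 2073 C
t = 2073 / 8.19 = 253.1 s

253 s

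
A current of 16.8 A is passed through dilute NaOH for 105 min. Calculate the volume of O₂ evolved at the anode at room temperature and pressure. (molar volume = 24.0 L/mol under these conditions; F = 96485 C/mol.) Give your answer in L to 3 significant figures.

6.58 L

Q = It = 16.8 × 6300 = 1.058×10^5 C
n(e⁻) = Q/F = 1.058×10^5/96485 = 1.097 mol
2H₂O → O₂ + 4H⁺ + 4e⁻, so n(O₂) = 1.097 / 4 = 0.2743 mol
V = 0.2743 × 24.0 = 6.583 L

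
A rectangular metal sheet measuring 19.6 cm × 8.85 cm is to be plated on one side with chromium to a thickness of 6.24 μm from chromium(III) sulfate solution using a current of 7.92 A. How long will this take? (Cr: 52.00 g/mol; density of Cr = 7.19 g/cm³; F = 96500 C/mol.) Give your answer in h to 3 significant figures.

0.152 h

Plated area = 19.6 × 8.85 = 173.5 cm²
Volume = 173.5 × 6.24×10⁻⁴ cm = 0.1083 cm³
m(Cr) = 0.1083 × 7.19 = 0.7787 g
n(Cr) = 0.7787 / 52.00 = 0.01498 mol; n(e⁻) = 3 × 0.01498 = 0.04494 mol
Q = 0.04494 × 96500 = 4337 C
t = 4337 / 7.92 = 547.6 s = 0.152 h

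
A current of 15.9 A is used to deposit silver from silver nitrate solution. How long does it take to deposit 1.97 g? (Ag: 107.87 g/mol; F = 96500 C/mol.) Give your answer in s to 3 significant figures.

n(Ag) = 1.97 / 107.87 = 0.01826 mol
Ag⁺ + e⁻ → Ag, so n(e⁻) = 0.01826 mol
Q = 0.01826 × 96500 = 1762 C
t = Q / I = 1762 / 15.9 = 110.8 s

111 s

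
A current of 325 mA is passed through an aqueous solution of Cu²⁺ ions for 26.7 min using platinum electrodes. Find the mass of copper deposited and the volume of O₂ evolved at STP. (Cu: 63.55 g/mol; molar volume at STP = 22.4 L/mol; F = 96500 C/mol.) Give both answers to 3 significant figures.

0.171 g Cu; 0.0302 L O₂

Q = 0.325 × 1602 = 520.7 C; n(e⁻) = 520.7 / 96500 = 0.005396 mol
Cathode: Cu²⁺ + 2e⁻ → Cu → n(Cu) = 0.005396/2 = 0.002698 mol → 0.171 g
Anode: 2H₂O → O₂ + 4H⁺ + 4e⁻ → n(O₂) = 0.005396/4 = 0.001349 mol → 0.0302 L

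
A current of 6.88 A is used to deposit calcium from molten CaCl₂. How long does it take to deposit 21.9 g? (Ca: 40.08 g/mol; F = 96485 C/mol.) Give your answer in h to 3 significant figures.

4.26 h

n(Ca) = 21.9 / 40.08 = 0.5464 mol
Ca²⁺ + 2e⁻ → Ca, so n(e⁻) = 2 × 0.5464 = 1.093 mol
Q = 1.093 × 96485 = 1.055×10^5 C
t = Q / I = 1.055×10^5 / 6.88 = 15330 s = 4.26 h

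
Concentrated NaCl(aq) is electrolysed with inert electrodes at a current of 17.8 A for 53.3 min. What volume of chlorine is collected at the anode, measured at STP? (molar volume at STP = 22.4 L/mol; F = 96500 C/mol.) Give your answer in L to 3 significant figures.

Q = 17.8 A × 3198 s = 56920 C
n(e⁻) = Q/F = 56920/96500 = 0.5898 mol
2Cl⁻ → Cl₂ + 2e⁻, so n(Cl₂) = 0.5898 / 2 = 0.2949 mol
V = 0.2949 × 22.4 = 6.606 L

6.61 L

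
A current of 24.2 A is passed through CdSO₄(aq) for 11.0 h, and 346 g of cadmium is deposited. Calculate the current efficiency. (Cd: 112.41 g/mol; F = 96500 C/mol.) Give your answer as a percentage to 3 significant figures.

Q = 24.2 × 39600 = 9.583×10^5 C
n(e⁻) = 9.583×10^5 / 96500 = 9.931 mol
Cd²⁺ + 2e⁻ → Cd, so theoretical n(Cd) = 4.966 mol → 558.2 g
Efficiency = 346 / 558.2 = 0.6198 = 62.0%

62.0%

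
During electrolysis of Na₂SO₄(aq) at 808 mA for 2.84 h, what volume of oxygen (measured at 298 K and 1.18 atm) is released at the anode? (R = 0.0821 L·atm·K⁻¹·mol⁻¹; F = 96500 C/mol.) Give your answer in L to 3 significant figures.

0.444 L

Q = It = 0.808 × 10224 = 8261 C
n(e⁻) = 8261 / 96500 = 0.08561 mol
2H₂O → O₂ + 4H⁺ + 4e⁻, so n(O₂) = 0.08561 / 4 = 0.02140 mol
V = nRT/P = 0.02140 × 0.0821 × 298 / 1.18 = 0.4437 L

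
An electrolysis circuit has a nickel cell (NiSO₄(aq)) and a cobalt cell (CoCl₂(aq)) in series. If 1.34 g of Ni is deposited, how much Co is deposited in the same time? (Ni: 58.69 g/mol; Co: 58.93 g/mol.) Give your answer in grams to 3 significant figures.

1.35 g

n(Ni) = 1.34 / 58.69 = 0.02283 mol
Ni²⁺ + 2e⁻ → Ni, so n(e⁻) = 2 × 0.02283 = 0.04566 mol
The cells are in series, so the same charge (and hence the same n(e⁻) = 0.04566 mol) passes through both.
Co²⁺ + 2e⁻ → Co, so n(Co) = 0.04566 / 2 = 0.02283 mol
m(Co) = 0.02283 × 58.93 = 1.35 g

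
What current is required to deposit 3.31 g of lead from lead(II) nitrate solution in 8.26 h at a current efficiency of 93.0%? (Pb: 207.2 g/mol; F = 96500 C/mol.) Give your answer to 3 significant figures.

0.111 A

n(Pb) = 3.31 / 207.2 = 0.01597 mol
Pb²⁺ + 2e⁻ → Pb, so n(e⁻) = 2 × 0.01597 = 0.03194 mol
Q = 0.03194 × 96500 / 0.930 = 3314 C
I = Q / t = 3314 / 29736 s = 0.111 A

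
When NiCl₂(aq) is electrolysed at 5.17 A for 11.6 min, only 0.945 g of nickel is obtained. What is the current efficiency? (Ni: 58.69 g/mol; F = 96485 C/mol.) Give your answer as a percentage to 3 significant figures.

Q = 5.17 × 696 = 3598 C
n(e⁻) = 3598 / 96485 = 0.03729 mol
Ni²⁺ + 2e⁻ → Ni, so theoretical n(Ni) = 0.01865 mol → 1.095 g
Efficiency = 0.945 / 1.095 = 0.8630 = 86.3%

86.3%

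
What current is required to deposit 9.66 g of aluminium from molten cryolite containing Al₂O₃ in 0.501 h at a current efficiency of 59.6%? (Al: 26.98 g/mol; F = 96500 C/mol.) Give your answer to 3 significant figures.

96.4 A

n(Al) = 9.66 / 26.98 = 0.3580 mol
Al³⁺ + 3e⁻ → Al, so n(e⁻) = 3 × 0.3580 = 1.074 mol
Q = 1.074 × 96500 / 0.596 = 1.739×10^5 C
I = Q / t = 1.739×10^5 / 1803.6 s = 96.4 A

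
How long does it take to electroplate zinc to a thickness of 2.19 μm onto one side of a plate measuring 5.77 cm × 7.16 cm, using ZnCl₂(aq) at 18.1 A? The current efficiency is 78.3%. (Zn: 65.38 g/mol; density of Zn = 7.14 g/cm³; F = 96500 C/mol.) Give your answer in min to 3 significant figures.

0.224 min

Plated area = 5.77 × 7.16 = 41.31 cm²
Volume = 41.31 × 2.19×10⁻⁴ cm = 0.009047 cm³
m(Zn) = 0.009047 × 7.14 = 0.06460 g
n(Zn) = 0.06460 / 65.38 = 9.881×10^-4 mol; n(e⁻) = 2 × 9.881×10^-4 = 0.001976 mol
Q = 0.001976 × 96500 / 0.783 = 243.5 C
t = 243.5 / 18.1 = 13.45 s = 0.224 min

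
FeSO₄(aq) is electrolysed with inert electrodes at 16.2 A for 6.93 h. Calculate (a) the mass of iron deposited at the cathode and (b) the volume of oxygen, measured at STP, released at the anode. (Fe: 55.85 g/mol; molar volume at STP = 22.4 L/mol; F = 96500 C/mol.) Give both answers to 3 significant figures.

Q = 16.2 × 24948 = 4.042×10^5 C; n(e⁻) = 4.042×10^5 / 96500 = 4.189 mol
Cathode: Fe²⁺ + 2e⁻ → Fe → n(Fe) = 4.189/2 = 2.095 mol → 117 g
Anode: 2H₂O → O₂ + 4H⁺ + 4e⁻ → n(O₂) = 4.189/4 = 1.047 mol → 23.5 L

117 g Fe; 23.5 L O₂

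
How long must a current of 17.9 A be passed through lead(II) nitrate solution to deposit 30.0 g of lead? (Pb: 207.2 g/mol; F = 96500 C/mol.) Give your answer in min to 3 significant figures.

26.0 min

n(Pb) = 30.0 / 207.2 = 0.1448 mol
Pb²⁺ + 2e⁻ → Pb, so n(e⁻) = 2 × 0.1448 = 0.2896 mol
Q = 0.2896 × 96500 = 27950 C
t = Q / I = 27950 / 17.9 = 1561 s = 26.0 min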